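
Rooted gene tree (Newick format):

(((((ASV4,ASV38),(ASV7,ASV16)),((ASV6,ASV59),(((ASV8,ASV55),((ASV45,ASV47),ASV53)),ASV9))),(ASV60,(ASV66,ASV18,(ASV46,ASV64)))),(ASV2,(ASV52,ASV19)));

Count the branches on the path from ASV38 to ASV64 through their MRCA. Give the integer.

The MRCA of ASV38 and ASV64 is the node subtending ((((ASV4,ASV38),(ASV7,ASV16)),((ASV6,ASV59),(((ASV8,ASV55),((ASV45,ASV47),ASV53)),ASV9))),(ASV60,(ASV66,ASV18,(ASV46,ASV64)))).
From ASV38 up to that node: 4 branches. From ASV64 up to the same node: 4 branches. Total: 4 + 4 = 8.

8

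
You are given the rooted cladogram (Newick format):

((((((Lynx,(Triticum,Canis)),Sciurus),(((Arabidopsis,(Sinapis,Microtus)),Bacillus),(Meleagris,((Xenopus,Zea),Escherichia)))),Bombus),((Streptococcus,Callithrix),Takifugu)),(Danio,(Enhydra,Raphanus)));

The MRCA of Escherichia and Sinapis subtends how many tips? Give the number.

The MRCA of Escherichia and Sinapis is the node subtending (((Arabidopsis,(Sinapis,Microtus)),Bacillus),(Meleagris,((Xenopus,Zea),Escherichia))).
That clade contains 8 terminal taxa: Arabidopsis, Bacillus, Escherichia, Meleagris, Microtus, Sinapis, Xenopus, Zea.

8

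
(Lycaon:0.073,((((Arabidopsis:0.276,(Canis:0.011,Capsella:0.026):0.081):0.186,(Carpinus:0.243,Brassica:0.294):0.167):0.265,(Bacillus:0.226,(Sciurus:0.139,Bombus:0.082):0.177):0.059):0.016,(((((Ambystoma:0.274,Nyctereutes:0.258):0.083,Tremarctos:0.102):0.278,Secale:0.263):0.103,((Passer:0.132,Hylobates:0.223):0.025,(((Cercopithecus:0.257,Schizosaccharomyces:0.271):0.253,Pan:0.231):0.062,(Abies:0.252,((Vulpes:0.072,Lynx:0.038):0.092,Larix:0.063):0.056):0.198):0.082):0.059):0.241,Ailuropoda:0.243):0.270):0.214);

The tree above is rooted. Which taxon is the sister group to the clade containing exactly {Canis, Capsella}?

Arabidopsis

The clade containing exactly {Canis, Capsella} attaches to the tree at the node subtending (Arabidopsis,(Canis,Capsella)).
The other lineage descending from that same node — the sister group — is the single tip Arabidopsis.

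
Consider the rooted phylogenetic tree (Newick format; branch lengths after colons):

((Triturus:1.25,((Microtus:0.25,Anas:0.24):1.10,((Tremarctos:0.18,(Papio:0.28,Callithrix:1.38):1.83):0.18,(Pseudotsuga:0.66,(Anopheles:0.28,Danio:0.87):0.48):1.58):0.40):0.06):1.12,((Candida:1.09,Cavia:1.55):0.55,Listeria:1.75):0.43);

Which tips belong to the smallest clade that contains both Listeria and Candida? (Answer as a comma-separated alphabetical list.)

Candida, Cavia, Listeria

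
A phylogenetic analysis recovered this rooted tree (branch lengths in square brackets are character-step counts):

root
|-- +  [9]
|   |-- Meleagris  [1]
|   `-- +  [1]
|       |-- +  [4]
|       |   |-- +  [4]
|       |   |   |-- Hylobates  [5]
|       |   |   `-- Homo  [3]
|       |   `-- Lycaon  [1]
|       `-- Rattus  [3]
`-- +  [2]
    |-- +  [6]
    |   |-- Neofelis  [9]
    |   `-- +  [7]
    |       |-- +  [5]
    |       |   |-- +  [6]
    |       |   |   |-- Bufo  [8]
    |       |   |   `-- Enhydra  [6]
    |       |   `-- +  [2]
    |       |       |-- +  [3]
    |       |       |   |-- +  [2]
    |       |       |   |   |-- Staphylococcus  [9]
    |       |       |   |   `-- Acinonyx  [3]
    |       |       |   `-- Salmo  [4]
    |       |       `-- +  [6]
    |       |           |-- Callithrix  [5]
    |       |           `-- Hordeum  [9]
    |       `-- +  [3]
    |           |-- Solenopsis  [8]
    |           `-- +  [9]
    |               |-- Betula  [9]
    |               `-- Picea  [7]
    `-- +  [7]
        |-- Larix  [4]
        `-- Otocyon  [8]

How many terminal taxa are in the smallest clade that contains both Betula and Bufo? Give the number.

10

The MRCA of Betula and Bufo is the node subtending (((Bufo,Enhydra),(((Staphylococcus,Acinonyx),Salmo),(Callithrix,Hordeum))),(Solenopsis,(Betula,Picea))).
That clade contains 10 terminal taxa: Acinonyx, Betula, Bufo, Callithrix, Enhydra, Hordeum, Picea, Salmo, Solenopsis, Staphylococcus.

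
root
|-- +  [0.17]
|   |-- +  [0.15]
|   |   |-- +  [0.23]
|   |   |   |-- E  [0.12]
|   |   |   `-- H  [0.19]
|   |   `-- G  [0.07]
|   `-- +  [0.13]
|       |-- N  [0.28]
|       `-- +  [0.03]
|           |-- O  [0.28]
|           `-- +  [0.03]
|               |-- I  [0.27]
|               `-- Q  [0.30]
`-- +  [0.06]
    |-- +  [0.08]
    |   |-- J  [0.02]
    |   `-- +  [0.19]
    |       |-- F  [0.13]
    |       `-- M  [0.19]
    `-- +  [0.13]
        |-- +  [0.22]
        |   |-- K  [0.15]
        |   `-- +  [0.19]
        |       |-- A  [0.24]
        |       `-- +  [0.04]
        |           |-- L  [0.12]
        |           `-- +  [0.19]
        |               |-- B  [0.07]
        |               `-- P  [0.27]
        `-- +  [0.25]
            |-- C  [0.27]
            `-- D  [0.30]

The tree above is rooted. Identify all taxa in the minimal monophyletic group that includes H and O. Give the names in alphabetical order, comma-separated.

Tracing H: it sits inside (E,H).
Tracing O: it sits inside (O,(I,Q)).
The smallest clade enclosing both is (((E,H),G),(N,(O,(I,Q)))); the answer is its 7 terminal taxa in alphabetical order.

E, G, H, I, N, O, Q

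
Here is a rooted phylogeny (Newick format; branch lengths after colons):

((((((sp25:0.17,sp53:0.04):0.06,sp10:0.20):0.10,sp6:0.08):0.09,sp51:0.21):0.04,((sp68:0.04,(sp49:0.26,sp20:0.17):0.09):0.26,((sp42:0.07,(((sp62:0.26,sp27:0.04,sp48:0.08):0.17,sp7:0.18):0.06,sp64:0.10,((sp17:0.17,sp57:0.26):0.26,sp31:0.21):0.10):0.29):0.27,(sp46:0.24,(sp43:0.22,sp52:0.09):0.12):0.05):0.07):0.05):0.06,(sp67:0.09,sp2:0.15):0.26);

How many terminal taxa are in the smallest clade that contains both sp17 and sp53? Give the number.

20

The MRCA of sp17 and sp53 is the node subtending (((((sp25,sp53),sp10),sp6),sp51),((sp68,(sp49,sp20)),((sp42,(((sp62,sp27,sp48),sp7),sp64,((sp17,sp57),sp31))),(sp46,(sp43,sp52))))).
That clade contains 20 terminal taxa: sp10, sp17, sp20, sp25, sp27, sp31, sp42, sp43, sp46, sp48, sp49, sp51, sp52, sp53, sp57, sp6, sp62, sp64, sp68, sp7.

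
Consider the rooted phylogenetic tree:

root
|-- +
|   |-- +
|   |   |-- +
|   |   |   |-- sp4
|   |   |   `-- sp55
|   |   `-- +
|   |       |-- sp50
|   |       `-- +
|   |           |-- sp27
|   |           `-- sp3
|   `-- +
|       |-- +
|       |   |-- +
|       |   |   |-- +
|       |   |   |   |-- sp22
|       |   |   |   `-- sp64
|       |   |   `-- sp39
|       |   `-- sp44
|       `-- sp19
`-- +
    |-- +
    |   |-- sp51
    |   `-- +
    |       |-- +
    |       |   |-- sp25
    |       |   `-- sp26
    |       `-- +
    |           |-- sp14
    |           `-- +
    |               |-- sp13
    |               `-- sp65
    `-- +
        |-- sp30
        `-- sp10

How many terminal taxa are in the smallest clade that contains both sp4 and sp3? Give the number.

5

The MRCA of sp4 and sp3 is the node subtending ((sp4,sp55),(sp50,(sp27,sp3))).
That clade contains 5 terminal taxa: sp27, sp3, sp4, sp50, sp55.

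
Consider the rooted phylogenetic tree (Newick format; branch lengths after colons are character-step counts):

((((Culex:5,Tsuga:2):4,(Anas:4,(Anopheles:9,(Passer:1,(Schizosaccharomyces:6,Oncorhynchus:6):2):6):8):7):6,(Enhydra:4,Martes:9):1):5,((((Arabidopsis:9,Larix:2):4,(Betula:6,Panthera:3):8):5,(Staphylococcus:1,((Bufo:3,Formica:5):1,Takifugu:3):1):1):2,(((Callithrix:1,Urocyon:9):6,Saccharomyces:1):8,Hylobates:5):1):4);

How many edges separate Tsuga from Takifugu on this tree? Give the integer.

9

The MRCA of Tsuga and Takifugu is the root of the tree.
From Tsuga up to that node: 4 branches. From Takifugu up to the same node: 5 branches. Total: 4 + 5 = 9.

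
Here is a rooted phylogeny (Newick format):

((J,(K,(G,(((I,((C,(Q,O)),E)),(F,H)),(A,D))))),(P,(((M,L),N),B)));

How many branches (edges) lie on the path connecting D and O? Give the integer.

8

The MRCA of D and O is the node subtending (((I,((C,(Q,O)),E)),(F,H)),(A,D)).
From D up to that node: 2 branches. From O up to the same node: 6 branches. Total: 2 + 6 = 8.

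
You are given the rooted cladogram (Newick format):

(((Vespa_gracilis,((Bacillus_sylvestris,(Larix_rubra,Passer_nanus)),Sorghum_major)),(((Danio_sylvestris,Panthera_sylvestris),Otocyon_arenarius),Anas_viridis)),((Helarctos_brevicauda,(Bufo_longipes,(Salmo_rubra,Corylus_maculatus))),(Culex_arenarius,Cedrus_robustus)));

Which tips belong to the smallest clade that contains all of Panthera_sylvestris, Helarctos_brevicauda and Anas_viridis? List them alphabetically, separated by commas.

Tracing Panthera_sylvestris: it sits inside (Danio_sylvestris,Panthera_sylvestris).
Tracing Helarctos_brevicauda: it sits inside (Helarctos_brevicauda,(Bufo_longipes,(Salmo_rubra,Corylus_maculatus))).
Tracing Anas_viridis: it sits inside (((Danio_sylvestris,Panthera_sylvestris),Otocyon_arenarius),Anas_viridis).
The smallest clade enclosing all 3 is the whole tree (their MRCA is the root), so the answer is all 15 tips in alphabetical order.

Anas_viridis, Bacillus_sylvestris, Bufo_longipes, Cedrus_robustus, Corylus_maculatus, Culex_arenarius, Danio_sylvestris, Helarctos_brevicauda, Larix_rubra, Otocyon_arenarius, Panthera_sylvestris, Passer_nanus, Salmo_rubra, Sorghum_major, Vespa_gracilis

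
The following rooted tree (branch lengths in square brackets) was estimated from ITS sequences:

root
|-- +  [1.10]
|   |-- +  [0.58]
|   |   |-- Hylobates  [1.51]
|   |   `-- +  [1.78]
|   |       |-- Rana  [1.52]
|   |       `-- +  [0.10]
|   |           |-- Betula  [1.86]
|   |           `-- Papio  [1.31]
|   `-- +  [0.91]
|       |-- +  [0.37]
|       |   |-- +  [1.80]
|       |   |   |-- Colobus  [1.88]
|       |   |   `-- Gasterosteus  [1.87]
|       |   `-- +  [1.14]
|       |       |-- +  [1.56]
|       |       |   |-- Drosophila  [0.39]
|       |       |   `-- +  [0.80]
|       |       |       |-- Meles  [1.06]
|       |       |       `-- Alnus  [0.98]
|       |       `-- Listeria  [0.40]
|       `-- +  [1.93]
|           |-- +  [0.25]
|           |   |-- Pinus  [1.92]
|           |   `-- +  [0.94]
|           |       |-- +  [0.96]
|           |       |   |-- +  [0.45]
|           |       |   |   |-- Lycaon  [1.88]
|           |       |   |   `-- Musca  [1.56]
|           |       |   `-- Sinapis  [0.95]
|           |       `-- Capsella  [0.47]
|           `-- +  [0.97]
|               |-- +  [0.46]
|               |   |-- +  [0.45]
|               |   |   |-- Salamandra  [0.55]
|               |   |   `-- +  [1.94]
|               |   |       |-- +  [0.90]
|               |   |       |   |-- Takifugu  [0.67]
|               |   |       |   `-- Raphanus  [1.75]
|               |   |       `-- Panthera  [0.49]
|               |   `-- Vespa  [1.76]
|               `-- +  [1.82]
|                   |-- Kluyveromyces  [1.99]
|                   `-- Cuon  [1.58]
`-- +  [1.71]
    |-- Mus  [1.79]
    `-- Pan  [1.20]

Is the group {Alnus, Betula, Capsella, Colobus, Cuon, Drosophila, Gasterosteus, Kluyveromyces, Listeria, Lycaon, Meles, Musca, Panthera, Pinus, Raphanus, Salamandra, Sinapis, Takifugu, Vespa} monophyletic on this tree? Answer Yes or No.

The MRCA of the listed taxa subtends ((Hylobates,(Rana,(Betula,Papio))),(((Colobus,Gasterosteus),((Drosophila,(Meles,Alnus)),Listeria)),((Pinus,(((Lycaon,Musca),Sinapis),Capsella)),(((Salamandra,((Takifugu,Raphanus),Panthera)),Vespa),(Kluyveromyces,Cuon))))).
That clade also contains Hylobates, Papio, Rana, which are not in the proposed group, so the group is not monophyletic.

No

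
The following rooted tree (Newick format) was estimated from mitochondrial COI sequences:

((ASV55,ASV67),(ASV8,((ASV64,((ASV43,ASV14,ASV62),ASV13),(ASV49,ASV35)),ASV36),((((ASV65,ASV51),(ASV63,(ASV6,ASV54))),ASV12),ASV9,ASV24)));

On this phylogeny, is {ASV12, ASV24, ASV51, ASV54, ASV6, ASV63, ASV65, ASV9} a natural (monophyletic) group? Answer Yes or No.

Yes

The most recent common ancestor of these taxa subtends ((((ASV65,ASV51),(ASV63,(ASV6,ASV54))),ASV12),ASV9,ASV24).
That clade has exactly 8 tips — every listed taxon and nothing else — so the group is monophyletic.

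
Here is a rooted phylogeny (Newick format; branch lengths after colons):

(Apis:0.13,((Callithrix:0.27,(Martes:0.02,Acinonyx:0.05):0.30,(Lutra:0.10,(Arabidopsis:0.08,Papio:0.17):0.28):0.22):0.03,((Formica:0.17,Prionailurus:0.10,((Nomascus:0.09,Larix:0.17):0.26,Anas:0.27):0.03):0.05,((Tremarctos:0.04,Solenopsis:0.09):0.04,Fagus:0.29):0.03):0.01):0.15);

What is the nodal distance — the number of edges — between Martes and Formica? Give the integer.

6

The MRCA of Martes and Formica is the node subtending ((Callithrix,(Martes,Acinonyx),(Lutra,(Arabidopsis,Papio))),((Formica,Prionailurus,((Nomascus,Larix),Anas)),((Tremarctos,Solenopsis),Fagus))).
From Martes up to that node: 3 branches. From Formica up to the same node: 3 branches. Total: 3 + 3 = 6.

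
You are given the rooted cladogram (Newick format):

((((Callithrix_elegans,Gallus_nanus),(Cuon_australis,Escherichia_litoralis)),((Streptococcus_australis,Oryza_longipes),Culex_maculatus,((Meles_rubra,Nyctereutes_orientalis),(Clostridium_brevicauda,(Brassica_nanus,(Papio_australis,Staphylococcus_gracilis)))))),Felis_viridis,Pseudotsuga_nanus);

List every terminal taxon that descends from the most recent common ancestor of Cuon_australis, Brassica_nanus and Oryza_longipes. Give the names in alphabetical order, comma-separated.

Brassica_nanus, Callithrix_elegans, Clostridium_brevicauda, Culex_maculatus, Cuon_australis, Escherichia_litoralis, Gallus_nanus, Meles_rubra, Nyctereutes_orientalis, Oryza_longipes, Papio_australis, Staphylococcus_gracilis, Streptococcus_australis

Tracing Cuon_australis: it sits inside (Cuon_australis,Escherichia_litoralis).
Tracing Brassica_nanus: it sits inside (Brassica_nanus,(Papio_australis,Staphylococcus_gracilis)).
Tracing Oryza_longipes: it sits inside (Streptococcus_australis,Oryza_longipes).
The smallest clade enclosing all 3 is (((Callithrix_elegans,Gallus_nanus),(Cuon_australis,Escherichia_litoralis)),((Streptococcus_australis,Oryza_longipes),Culex_maculatus,((Meles_rubra,Nyctereutes_orientalis),(Clostridium_brevicauda,(Brassica_nanus,(Papio_australis,Staphylococcus_gracilis)))))); the answer is its 13 terminal taxa in alphabetical order.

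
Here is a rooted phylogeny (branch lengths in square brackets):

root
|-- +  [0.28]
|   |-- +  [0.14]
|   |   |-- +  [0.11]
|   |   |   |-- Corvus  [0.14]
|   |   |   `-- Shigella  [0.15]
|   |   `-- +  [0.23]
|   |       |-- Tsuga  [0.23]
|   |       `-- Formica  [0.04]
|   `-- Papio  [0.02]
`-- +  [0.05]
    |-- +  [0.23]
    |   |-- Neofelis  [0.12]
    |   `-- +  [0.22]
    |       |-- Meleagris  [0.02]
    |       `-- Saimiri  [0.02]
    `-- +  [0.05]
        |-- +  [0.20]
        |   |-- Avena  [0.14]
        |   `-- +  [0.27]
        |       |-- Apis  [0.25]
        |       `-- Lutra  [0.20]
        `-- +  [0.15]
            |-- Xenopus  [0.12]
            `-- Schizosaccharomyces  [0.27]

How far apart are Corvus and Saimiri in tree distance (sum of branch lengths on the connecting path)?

1.19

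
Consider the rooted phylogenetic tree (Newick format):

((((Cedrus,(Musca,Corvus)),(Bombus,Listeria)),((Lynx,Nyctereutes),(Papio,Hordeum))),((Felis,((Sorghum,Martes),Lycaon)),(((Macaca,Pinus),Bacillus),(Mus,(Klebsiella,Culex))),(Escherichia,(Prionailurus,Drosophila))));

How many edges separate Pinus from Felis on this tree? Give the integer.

6

The MRCA of Pinus and Felis is the node subtending ((Felis,((Sorghum,Martes),Lycaon)),(((Macaca,Pinus),Bacillus),(Mus,(Klebsiella,Culex))),(Escherichia,(Prionailurus,Drosophila))).
From Pinus up to that node: 4 branches. From Felis up to the same node: 2 branches. Total: 4 + 2 = 6.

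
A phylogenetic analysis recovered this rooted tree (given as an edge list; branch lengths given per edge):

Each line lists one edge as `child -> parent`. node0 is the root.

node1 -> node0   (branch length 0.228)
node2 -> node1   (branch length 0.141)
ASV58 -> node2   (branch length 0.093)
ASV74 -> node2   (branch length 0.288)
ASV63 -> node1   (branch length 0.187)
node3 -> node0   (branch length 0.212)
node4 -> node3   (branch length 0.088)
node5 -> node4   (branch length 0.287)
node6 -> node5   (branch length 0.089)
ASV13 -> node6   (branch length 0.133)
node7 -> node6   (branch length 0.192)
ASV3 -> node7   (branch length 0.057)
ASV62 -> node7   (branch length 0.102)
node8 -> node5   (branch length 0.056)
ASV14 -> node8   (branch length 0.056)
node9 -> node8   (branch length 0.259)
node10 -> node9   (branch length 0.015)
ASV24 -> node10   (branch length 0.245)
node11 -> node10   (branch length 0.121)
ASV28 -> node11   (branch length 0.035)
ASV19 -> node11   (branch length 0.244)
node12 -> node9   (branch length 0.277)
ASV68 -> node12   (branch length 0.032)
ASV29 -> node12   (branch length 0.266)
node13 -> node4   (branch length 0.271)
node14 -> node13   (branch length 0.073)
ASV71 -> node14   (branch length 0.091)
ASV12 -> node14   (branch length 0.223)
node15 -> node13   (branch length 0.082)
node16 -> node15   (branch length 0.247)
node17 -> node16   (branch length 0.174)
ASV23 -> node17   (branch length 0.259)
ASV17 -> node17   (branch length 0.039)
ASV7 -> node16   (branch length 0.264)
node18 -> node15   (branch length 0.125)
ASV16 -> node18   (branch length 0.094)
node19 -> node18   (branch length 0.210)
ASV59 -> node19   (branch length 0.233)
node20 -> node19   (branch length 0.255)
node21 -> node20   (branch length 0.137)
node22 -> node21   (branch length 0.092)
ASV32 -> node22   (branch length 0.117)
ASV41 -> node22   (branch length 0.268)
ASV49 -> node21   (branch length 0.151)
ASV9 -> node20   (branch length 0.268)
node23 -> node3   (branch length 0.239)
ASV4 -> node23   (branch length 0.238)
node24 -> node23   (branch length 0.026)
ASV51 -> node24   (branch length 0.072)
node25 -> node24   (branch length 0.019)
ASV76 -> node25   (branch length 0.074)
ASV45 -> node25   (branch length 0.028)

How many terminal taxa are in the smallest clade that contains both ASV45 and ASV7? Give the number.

24

The MRCA of ASV45 and ASV7 is the node subtending ((((ASV13,(ASV3,ASV62)),(ASV14,((ASV24,(ASV28,ASV19)),(ASV68,ASV29)))),((ASV71,ASV12),(((ASV23,ASV17),ASV7),(ASV16,(ASV59,(((ASV32,ASV41),ASV49),ASV9)))))),(ASV4,(ASV51,(ASV76,ASV45)))).
That clade contains 24 terminal taxa: ASV12, ASV13, ASV14, ASV16, ASV17, ASV19, ASV23, ASV24, ASV28, ASV29, ASV3, ASV32, ASV4, ASV41, ASV45, ASV49, ASV51, ASV59, ASV62, ASV68, ASV7, ASV71, ASV76, ASV9.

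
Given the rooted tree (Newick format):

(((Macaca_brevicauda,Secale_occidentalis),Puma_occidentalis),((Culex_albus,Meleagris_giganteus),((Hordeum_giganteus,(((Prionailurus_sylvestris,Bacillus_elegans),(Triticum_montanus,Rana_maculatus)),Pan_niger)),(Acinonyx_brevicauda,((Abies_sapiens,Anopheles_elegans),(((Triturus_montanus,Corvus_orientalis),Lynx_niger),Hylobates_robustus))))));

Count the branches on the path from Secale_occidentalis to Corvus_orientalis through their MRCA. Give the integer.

The MRCA of Secale_occidentalis and Corvus_orientalis is the root of the tree.
From Secale_occidentalis up to that node: 3 branches. From Corvus_orientalis up to the same node: 8 branches. Total: 3 + 8 = 11.

11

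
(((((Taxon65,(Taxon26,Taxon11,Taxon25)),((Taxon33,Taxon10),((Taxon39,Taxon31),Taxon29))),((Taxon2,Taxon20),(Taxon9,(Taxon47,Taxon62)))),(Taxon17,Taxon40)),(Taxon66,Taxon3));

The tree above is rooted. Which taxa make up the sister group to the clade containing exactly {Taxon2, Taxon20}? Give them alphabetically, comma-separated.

Taxon47, Taxon62, Taxon9

The clade containing exactly {Taxon2, Taxon20} attaches to the tree at the node subtending ((Taxon2,Taxon20),(Taxon9,(Taxon47,Taxon62))).
The other lineage descending from that same node — the sister group — is (Taxon9,(Taxon47,Taxon62)); its 3 tips in alphabetical order are the answer.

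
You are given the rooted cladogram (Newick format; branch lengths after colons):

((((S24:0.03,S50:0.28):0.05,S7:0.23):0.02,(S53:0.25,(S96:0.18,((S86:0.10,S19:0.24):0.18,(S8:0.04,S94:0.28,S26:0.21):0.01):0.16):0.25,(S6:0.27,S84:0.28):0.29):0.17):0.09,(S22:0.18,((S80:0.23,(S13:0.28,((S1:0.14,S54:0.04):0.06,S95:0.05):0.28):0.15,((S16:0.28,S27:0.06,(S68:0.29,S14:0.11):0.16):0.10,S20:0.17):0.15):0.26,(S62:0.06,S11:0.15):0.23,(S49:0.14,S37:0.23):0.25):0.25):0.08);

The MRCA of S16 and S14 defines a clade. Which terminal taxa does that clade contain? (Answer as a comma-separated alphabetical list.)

S14, S16, S27, S68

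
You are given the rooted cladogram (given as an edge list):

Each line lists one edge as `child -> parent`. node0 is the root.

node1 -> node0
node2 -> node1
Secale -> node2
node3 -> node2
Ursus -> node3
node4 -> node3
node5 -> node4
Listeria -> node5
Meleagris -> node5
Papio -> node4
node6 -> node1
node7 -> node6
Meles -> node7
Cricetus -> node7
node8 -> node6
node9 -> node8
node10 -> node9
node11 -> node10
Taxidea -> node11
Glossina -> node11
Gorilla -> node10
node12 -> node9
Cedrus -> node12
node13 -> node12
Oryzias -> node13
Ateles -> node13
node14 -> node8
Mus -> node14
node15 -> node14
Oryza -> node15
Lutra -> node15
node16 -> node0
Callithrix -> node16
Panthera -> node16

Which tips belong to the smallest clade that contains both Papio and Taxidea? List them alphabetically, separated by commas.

Ateles, Cedrus, Cricetus, Glossina, Gorilla, Listeria, Lutra, Meleagris, Meles, Mus, Oryza, Oryzias, Papio, Secale, Taxidea, Ursus

Tracing Papio: it sits inside ((Listeria,Meleagris),Papio).
Tracing Taxidea: it sits inside (Taxidea,Glossina).
The smallest clade enclosing both is ((Secale,(Ursus,((Listeria,Meleagris),Papio))),((Meles,Cricetus),((((Taxidea,Glossina),Gorilla),(Cedrus,(Oryzias,Ateles))),(Mus,(Oryza,Lutra))))); the answer is its 16 terminal taxa in alphabetical order.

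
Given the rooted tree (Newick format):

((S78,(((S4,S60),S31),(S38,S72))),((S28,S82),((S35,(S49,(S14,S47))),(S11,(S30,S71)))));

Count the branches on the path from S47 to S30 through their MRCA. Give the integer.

The MRCA of S47 and S30 is the node subtending ((S35,(S49,(S14,S47))),(S11,(S30,S71))).
From S47 up to that node: 4 branches. From S30 up to the same node: 3 branches. Total: 4 + 3 = 7.

7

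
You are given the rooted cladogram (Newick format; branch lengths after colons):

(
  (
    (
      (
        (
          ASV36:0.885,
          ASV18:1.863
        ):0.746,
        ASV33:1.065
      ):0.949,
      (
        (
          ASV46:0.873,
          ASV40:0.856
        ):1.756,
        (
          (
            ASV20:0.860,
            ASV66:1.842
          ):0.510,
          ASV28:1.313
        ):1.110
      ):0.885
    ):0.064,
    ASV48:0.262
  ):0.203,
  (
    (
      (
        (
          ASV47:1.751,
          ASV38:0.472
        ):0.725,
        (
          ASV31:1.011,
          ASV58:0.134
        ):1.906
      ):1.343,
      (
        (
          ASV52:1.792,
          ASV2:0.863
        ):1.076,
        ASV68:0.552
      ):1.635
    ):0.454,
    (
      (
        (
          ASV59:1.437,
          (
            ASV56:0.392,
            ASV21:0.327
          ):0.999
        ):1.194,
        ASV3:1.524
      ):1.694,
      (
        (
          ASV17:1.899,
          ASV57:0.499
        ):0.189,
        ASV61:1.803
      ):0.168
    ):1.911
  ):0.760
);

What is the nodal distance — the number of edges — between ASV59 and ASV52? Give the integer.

The MRCA of ASV59 and ASV52 is the node subtending ((((ASV47,ASV38),(ASV31,ASV58)),((ASV52,ASV2),ASV68)),(((ASV59,(ASV56,ASV21)),ASV3),((ASV17,ASV57),ASV61))).
From ASV59 up to that node: 4 branches. From ASV52 up to the same node: 4 branches. Total: 4 + 4 = 8.

8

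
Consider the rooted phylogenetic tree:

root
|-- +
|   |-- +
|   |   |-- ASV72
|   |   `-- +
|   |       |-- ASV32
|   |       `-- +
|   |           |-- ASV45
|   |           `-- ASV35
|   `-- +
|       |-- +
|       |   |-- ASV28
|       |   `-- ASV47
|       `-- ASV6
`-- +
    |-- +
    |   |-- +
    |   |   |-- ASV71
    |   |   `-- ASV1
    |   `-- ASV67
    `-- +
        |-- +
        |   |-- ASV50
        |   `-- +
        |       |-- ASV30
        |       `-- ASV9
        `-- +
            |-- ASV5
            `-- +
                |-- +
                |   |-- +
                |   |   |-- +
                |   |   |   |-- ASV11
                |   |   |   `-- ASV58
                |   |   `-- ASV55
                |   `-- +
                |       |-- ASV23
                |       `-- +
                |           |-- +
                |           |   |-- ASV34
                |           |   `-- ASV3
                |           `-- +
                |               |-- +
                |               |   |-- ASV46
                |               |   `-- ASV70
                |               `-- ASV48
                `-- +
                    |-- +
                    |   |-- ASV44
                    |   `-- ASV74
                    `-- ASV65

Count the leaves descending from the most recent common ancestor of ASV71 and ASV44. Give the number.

The MRCA of ASV71 and ASV44 is the node subtending (((ASV71,ASV1),ASV67),((ASV50,(ASV30,ASV9)),(ASV5,((((ASV11,ASV58),ASV55),(ASV23,((ASV34,ASV3),((ASV46,ASV70),ASV48)))),((ASV44,ASV74),ASV65))))).
That clade contains 19 terminal taxa: ASV1, ASV11, ASV23, ASV3, ASV30, ASV34, ASV44, ASV46, ASV48, ASV5, ASV50, ASV55, ASV58, ASV65, ASV67, ASV70, ASV71, ASV74, ASV9.

19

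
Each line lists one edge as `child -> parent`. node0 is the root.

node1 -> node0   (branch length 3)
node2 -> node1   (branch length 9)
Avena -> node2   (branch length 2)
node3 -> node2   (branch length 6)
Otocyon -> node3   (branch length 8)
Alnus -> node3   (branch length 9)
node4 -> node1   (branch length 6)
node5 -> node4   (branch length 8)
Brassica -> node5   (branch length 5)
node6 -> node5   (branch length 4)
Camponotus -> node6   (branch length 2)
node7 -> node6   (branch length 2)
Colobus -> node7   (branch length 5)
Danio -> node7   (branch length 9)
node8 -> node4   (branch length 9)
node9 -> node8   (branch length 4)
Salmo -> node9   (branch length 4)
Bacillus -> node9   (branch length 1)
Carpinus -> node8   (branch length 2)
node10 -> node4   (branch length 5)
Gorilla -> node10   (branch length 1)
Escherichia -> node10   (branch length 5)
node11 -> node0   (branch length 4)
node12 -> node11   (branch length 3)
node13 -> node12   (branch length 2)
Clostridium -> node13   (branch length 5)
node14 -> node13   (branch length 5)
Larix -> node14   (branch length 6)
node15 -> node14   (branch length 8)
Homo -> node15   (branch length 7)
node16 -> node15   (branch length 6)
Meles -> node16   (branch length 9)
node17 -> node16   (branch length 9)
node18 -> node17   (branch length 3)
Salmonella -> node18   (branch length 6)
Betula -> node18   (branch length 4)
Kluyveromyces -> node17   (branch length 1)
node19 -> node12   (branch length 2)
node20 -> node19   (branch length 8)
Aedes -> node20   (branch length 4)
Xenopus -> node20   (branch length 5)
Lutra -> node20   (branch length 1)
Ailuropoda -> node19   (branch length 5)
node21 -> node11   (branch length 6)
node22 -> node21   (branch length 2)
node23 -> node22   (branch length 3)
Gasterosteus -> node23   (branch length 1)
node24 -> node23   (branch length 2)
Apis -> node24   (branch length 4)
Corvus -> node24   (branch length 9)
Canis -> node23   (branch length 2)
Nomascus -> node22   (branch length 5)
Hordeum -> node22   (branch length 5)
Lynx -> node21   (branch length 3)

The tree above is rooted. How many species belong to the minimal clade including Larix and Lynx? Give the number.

18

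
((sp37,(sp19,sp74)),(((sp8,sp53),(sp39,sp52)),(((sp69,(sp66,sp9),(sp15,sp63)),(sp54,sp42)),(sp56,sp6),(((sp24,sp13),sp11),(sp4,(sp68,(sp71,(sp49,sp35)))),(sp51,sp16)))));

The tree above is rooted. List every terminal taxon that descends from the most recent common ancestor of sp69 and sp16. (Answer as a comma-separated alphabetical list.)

sp11, sp13, sp15, sp16, sp24, sp35, sp4, sp42, sp49, sp51, sp54, sp56, sp6, sp63, sp66, sp68, sp69, sp71, sp9

Tracing sp69: it sits inside (sp69,(sp66,sp9),(sp15,sp63)).
Tracing sp16: it sits inside (sp51,sp16).
The smallest clade enclosing both is (((sp69,(sp66,sp9),(sp15,sp63)),(sp54,sp42)),(sp56,sp6),(((sp24,sp13),sp11),(sp4,(sp68,(sp71,(sp49,sp35)))),(sp51,sp16))); the answer is its 19 terminal taxa in alphabetical order.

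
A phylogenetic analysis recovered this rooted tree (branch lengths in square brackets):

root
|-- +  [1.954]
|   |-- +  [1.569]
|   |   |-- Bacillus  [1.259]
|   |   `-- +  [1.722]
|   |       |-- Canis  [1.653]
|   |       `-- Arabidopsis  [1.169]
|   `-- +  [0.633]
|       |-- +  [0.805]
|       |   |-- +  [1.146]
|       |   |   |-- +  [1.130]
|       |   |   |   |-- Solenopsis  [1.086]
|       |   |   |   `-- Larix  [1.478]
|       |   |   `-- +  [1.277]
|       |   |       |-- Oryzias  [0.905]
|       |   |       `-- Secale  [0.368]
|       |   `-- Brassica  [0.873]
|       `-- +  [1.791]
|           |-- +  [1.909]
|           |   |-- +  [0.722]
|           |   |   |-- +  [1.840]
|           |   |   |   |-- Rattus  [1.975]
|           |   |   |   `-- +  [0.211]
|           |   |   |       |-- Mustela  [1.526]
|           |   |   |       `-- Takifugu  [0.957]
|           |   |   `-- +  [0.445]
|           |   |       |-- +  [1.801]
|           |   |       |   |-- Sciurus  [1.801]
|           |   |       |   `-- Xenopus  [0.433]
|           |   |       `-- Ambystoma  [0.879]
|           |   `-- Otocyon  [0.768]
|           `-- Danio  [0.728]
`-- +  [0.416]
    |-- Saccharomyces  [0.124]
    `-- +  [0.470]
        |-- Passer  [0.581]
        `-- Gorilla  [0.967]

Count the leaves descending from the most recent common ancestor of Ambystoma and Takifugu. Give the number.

The MRCA of Ambystoma and Takifugu is the node subtending ((Rattus,(Mustela,Takifugu)),((Sciurus,Xenopus),Ambystoma)).
That clade contains 6 terminal taxa: Ambystoma, Mustela, Rattus, Sciurus, Takifugu, Xenopus.

6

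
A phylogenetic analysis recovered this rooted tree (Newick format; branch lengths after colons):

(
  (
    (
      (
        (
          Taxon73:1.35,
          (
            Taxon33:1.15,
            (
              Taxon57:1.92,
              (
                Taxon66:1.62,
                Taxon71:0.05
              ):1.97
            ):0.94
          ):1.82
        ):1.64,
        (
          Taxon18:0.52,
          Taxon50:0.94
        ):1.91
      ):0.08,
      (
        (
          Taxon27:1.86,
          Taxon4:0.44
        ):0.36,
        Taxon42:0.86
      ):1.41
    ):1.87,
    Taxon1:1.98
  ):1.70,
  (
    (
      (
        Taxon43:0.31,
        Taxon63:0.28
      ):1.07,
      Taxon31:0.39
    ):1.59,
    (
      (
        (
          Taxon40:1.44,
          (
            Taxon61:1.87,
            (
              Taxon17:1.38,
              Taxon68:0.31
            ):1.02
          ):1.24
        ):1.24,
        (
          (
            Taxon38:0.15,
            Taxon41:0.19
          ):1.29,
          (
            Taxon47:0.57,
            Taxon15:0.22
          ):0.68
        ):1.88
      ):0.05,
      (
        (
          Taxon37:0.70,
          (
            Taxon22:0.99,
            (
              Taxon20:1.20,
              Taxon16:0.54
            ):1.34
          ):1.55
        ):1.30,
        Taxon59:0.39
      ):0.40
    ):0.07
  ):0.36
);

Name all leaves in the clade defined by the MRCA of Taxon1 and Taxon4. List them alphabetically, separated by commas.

Taxon1, Taxon18, Taxon27, Taxon33, Taxon4, Taxon42, Taxon50, Taxon57, Taxon66, Taxon71, Taxon73

Tracing Taxon1: it sits inside ((((Taxon73,(Taxon33,(Taxon57,(Taxon66,Taxon71)))),(Taxon18,Taxon50)),((Taxon27,Taxon4),Taxon42)),Taxon1).
Tracing Taxon4: it sits inside (Taxon27,Taxon4).
The smallest clade enclosing both is ((((Taxon73,(Taxon33,(Taxon57,(Taxon66,Taxon71)))),(Taxon18,Taxon50)),((Taxon27,Taxon4),Taxon42)),Taxon1); the answer is its 11 terminal taxa in alphabetical order.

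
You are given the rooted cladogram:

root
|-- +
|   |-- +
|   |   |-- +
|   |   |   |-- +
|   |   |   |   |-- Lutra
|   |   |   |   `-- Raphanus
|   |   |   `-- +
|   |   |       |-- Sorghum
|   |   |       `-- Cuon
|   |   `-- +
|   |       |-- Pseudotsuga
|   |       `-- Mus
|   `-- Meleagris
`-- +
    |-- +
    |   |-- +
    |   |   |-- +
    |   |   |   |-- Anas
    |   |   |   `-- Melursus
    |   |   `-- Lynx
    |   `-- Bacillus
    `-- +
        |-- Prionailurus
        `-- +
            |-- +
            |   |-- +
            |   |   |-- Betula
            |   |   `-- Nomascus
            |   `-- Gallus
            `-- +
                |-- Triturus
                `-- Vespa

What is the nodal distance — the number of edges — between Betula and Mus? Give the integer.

The MRCA of Betula and Mus is the root of the tree.
From Betula up to that node: 6 branches. From Mus up to the same node: 4 branches. Total: 6 + 4 = 10.

10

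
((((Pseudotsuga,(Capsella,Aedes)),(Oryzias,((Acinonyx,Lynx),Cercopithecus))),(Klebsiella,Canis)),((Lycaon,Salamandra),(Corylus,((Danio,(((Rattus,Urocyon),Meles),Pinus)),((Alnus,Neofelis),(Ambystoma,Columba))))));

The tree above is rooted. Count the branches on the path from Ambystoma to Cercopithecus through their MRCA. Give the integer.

The MRCA of Ambystoma and Cercopithecus is the root of the tree.
From Ambystoma up to that node: 6 branches. From Cercopithecus up to the same node: 5 branches. Total: 6 + 5 = 11.

11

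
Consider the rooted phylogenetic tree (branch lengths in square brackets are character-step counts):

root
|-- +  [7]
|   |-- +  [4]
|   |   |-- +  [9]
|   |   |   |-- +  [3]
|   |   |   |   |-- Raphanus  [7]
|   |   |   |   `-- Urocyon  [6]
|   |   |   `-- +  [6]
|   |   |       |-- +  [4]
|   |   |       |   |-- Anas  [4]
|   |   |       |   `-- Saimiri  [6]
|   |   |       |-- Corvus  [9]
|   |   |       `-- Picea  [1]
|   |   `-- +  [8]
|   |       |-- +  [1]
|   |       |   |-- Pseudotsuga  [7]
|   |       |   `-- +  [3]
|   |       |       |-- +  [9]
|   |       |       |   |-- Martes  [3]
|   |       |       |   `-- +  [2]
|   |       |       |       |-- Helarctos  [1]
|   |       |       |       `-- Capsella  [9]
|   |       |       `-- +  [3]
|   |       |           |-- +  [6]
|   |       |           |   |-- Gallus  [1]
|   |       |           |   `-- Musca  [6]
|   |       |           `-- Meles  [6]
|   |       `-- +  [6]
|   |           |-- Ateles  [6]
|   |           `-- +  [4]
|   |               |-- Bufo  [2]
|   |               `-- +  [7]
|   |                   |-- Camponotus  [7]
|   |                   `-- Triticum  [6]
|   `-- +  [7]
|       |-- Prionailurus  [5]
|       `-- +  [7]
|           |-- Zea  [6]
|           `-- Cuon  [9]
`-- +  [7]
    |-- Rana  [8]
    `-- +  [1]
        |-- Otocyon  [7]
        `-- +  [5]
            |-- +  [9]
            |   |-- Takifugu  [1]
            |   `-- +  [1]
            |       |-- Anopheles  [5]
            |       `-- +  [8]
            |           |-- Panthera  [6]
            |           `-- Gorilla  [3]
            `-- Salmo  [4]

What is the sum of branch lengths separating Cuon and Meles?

48

The path runs Cuon → … → MRCA → … → Meles; the MRCA is the node subtending ((((Raphanus,Urocyon),((Anas,Saimiri),Corvus,Picea)),((Pseudotsuga,((Martes,(Helarctos,Capsella)),((Gallus,Musca),Meles))),(Ateles,(Bufo,(Camponotus,Triticum))))),(Prionailurus,(Zea,Cuon))).
Branch lengths along that path: 9 + 7 + 7 + 4 + 8 + 1 + 3 + 3 + 6 = 48.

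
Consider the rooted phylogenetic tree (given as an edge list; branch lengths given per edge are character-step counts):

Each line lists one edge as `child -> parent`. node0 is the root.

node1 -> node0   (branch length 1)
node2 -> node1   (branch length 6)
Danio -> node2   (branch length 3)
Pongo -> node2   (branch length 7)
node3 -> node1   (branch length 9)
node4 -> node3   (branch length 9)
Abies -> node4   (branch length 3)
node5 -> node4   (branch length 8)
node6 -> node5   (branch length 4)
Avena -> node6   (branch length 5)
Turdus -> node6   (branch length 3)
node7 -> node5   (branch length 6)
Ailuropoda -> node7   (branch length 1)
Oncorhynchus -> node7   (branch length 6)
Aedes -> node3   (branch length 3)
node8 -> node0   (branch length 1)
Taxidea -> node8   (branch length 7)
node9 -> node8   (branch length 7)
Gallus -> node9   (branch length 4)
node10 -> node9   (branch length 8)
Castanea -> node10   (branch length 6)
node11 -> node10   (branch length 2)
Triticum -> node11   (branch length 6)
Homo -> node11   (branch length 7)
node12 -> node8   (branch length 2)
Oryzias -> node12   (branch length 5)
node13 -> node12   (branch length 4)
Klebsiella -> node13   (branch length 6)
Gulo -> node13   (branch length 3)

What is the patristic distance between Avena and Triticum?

60

The path runs Avena → … → MRCA → … → Triticum; the MRCA is the root of the tree.
Branch lengths along that path: 5 + 4 + 8 + 9 + 9 + 1 + 1 + 7 + 8 + 2 + 6 = 60.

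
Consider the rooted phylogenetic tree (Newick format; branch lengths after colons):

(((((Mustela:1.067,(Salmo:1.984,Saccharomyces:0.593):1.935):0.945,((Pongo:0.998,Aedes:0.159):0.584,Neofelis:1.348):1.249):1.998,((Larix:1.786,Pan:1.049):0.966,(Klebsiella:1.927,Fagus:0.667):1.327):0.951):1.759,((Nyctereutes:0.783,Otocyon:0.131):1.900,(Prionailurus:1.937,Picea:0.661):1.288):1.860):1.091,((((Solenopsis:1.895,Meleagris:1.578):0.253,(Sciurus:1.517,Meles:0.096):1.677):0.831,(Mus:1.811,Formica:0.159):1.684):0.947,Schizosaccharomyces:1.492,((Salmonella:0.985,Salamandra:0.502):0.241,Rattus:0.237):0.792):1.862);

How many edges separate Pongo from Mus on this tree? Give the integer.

The MRCA of Pongo and Mus is the root of the tree.
From Pongo up to that node: 6 branches. From Mus up to the same node: 4 branches. Total: 6 + 4 = 10.

10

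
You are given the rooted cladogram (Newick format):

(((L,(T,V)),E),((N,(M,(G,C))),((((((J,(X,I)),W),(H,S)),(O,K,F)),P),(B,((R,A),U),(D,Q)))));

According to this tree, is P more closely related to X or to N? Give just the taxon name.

The MRCA of P and X subtends (((((J,(X,I)),W),(H,S)),(O,K,F)),P) (10 taxa).
The MRCA of P and N subtends ((N,(M,(G,C))),((((((J,(X,I)),W),(H,S)),(O,K,F)),P),(B,((R,A),U),(D,Q)))) (20 taxa).
The first is nested inside the second, so P shares a more recent common ancestor with X.

X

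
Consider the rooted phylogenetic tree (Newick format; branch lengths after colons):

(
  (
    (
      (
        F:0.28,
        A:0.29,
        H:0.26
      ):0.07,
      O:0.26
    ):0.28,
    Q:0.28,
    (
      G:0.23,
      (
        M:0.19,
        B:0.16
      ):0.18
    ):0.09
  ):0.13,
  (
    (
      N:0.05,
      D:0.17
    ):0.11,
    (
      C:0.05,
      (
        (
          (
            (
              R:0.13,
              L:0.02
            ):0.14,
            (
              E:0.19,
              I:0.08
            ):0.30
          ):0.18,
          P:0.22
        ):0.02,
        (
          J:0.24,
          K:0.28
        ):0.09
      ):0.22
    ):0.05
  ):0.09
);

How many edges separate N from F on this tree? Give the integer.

7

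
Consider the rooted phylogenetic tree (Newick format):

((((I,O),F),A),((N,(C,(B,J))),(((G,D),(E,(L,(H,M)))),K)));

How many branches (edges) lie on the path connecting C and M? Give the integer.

The MRCA of C and M is the node subtending ((N,(C,(B,J))),(((G,D),(E,(L,(H,M)))),K)).
From C up to that node: 3 branches. From M up to the same node: 6 branches. Total: 3 + 6 = 9.

9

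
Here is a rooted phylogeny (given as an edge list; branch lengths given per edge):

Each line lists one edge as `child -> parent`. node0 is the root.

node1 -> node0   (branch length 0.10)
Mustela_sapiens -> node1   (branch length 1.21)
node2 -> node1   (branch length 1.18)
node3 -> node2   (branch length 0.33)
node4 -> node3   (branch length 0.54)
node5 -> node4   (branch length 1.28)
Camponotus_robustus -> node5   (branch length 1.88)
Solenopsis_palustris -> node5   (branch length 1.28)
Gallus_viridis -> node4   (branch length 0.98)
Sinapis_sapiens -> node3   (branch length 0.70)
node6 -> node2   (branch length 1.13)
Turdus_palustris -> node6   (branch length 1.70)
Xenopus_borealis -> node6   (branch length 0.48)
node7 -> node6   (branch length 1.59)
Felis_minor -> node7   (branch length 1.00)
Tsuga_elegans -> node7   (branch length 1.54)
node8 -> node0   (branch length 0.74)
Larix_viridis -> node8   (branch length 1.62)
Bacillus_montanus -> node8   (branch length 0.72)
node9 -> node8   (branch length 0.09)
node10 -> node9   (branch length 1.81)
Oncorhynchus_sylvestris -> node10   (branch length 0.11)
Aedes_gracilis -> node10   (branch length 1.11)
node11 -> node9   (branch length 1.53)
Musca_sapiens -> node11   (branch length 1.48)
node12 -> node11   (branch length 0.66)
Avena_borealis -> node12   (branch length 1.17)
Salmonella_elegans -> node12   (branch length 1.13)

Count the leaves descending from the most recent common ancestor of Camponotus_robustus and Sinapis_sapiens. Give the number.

4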